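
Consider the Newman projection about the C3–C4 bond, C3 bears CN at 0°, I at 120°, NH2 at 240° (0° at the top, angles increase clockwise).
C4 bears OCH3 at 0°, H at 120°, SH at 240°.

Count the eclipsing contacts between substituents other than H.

Non-H eclipsing pairs: CN(0°)/OCH3(0°); NH2(240°)/SH(240°) — 2 interactions.

2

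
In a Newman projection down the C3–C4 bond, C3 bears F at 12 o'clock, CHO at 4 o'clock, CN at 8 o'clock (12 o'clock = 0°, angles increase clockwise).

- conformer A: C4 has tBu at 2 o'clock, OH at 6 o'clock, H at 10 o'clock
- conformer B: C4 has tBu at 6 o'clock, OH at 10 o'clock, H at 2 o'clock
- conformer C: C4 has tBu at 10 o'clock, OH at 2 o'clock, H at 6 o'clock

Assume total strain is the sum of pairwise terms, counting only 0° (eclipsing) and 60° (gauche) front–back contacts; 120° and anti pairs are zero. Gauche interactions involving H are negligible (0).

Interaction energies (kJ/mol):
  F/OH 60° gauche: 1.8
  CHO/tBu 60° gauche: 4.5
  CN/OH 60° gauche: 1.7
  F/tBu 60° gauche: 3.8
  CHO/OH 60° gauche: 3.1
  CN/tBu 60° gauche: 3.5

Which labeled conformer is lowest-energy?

A (staggered): F(0°)/tBu(60°) gauche 3.8; CHO(120°)/tBu(60°) gauche 4.5; CHO(120°)/OH(180°) gauche 3.1; CN(240°)/OH(180°) gauche 1.7 → 13.1 kJ/mol.
B (staggered): F(0°)/OH(300°) gauche 1.8; CHO(120°)/tBu(180°) gauche 4.5; CN(240°)/tBu(180°) gauche 3.5; CN(240°)/OH(300°) gauche 1.7 → 11.5 kJ/mol.
C (staggered): F(0°)/tBu(300°) gauche 3.8; F(0°)/OH(60°) gauche 1.8; CHO(120°)/OH(60°) gauche 3.1; CN(240°)/tBu(300°) gauche 3.5 → 12.2 kJ/mol.
B has the lowest total (11.5 kJ/mol).

B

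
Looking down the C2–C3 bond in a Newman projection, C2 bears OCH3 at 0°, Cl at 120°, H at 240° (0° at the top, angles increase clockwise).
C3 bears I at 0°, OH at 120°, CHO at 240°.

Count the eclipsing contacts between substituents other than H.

2

Non-H eclipsing pairs: OCH3(0°)/I(0°); Cl(120°)/OH(120°) — 2 interactions.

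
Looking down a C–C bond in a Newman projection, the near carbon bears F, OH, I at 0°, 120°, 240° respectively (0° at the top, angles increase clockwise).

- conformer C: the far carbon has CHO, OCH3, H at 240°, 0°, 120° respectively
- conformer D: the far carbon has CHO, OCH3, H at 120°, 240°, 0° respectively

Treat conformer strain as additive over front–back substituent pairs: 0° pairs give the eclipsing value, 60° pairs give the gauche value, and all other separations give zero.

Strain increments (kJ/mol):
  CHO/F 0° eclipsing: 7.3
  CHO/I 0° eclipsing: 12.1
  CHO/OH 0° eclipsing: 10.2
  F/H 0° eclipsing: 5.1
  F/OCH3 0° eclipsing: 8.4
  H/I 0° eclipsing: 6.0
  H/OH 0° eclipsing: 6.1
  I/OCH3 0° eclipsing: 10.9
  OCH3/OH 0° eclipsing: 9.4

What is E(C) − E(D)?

C (eclipsed): F(0°)/OCH3(0°) eclipsed 8.4; OH(120°)/H(120°) eclipsed 6.1; I(240°)/CHO(240°) eclipsed 12.1 → 26.6 kJ/mol.
D (eclipsed): F(0°)/H(0°) eclipsed 5.1; OH(120°)/CHO(120°) eclipsed 10.2; I(240°)/OCH3(240°) eclipsed 10.9 → 26.2 kJ/mol.
E(C) − E(D) = 26.6 − 26.2 = +0.4 kJ/mol.

+0.4 kJ/mol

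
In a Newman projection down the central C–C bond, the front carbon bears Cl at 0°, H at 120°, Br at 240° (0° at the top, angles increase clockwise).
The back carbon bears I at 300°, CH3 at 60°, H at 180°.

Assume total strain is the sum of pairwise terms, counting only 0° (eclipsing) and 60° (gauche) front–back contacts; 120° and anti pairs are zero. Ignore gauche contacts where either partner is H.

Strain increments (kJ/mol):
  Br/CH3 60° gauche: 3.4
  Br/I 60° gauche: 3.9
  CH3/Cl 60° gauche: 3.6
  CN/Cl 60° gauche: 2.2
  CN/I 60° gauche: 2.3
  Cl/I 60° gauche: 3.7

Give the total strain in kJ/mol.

This conformer (staggered): Cl(0°)/I(300°) gauche 3.7; Cl(0°)/CH3(60°) gauche 3.6; Br(240°)/I(300°) gauche 3.9 → 11.2 kJ/mol.

11.2 kJ/mol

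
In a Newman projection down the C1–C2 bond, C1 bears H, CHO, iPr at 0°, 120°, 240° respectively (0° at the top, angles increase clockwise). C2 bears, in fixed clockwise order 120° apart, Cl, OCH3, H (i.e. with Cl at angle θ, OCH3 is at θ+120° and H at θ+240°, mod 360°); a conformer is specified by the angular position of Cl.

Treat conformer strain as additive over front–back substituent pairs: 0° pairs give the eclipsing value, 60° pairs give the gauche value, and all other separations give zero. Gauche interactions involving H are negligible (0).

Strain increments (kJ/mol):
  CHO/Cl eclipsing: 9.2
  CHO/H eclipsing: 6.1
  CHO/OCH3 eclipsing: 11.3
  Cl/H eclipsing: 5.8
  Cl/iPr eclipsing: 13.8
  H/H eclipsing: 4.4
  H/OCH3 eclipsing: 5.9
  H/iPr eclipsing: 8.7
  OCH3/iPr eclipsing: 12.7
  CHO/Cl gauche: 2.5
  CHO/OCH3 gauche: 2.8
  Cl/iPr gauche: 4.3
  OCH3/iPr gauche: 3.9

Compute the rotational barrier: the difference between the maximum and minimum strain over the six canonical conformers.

Cl at 0° (eclipsed): H–Cl eclipsed, CHO–OCH3 eclipsed, iPr–H eclipsed; 5.8 + 11.3 + 8.7 = 25.8 kJ/mol.
Cl at 60° (staggered): CHO–Cl gauche, CHO–OCH3 gauche, iPr–OCH3 gauche; 2.5 + 2.8 + 3.9 = 9.2 kJ/mol.
Cl at 120° (eclipsed): H–H eclipsed, CHO–Cl eclipsed, iPr–OCH3 eclipsed; 4.4 + 9.2 + 12.7 = 26.3 kJ/mol.
Cl at 180° (staggered): CHO–Cl gauche, iPr–Cl gauche, iPr–OCH3 gauche; 2.5 + 4.3 + 3.9 = 10.7 kJ/mol.
Cl at 240° (eclipsed): H–OCH3 eclipsed, CHO–H eclipsed, iPr–Cl eclipsed; 5.9 + 6.1 + 13.8 = 25.8 kJ/mol.
Cl at 300° (staggered): CHO–OCH3 gauche, iPr–Cl gauche; 2.8 + 4.3 = 7.1 kJ/mol.
Max at 120° (26.3 kJ/mol), min at 300° (7.1 kJ/mol); barrier = 19.2 kJ/mol.

19.2 kJ/mol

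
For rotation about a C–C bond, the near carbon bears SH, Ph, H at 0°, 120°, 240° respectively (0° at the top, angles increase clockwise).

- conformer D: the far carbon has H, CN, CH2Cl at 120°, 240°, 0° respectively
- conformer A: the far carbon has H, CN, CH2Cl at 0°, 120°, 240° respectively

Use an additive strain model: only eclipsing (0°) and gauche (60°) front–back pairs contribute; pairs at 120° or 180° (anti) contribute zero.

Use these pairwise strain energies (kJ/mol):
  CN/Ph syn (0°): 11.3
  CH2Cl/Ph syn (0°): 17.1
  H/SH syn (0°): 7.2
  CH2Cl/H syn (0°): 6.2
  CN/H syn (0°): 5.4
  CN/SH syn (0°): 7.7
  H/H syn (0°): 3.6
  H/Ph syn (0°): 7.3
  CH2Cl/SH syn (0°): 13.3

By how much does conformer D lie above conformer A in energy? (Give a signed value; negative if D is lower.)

+1.3 kJ/mol

D (eclipsed): SH(0°)/CH2Cl(0°) eclipsed 13.3; Ph(120°)/H(120°) eclipsed 7.3; H(240°)/CN(240°) eclipsed 5.4 → 26.0 kJ/mol.
A (eclipsed): SH(0°)/H(0°) eclipsed 7.2; Ph(120°)/CN(120°) eclipsed 11.3; H(240°)/CH2Cl(240°) eclipsed 6.2 → 24.7 kJ/mol.
E(D) − E(A) = 26.0 − 24.7 = +1.3 kJ/mol.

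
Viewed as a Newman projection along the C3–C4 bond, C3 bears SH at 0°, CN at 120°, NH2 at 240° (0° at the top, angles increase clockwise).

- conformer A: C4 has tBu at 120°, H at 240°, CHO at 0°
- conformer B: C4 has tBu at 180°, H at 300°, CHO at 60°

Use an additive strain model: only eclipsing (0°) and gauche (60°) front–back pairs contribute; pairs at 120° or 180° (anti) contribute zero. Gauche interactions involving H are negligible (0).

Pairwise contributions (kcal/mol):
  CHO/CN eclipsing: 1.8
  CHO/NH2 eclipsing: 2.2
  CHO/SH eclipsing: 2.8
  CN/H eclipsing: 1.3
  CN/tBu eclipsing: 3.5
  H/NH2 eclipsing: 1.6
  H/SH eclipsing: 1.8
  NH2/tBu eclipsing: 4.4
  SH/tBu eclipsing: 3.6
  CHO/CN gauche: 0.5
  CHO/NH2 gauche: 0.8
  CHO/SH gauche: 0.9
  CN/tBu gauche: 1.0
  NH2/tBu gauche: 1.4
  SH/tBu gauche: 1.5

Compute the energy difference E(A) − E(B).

A (eclipsed): SH(0°)/CHO(0°) eclipsed 2.8; CN(120°)/tBu(120°) eclipsed 3.5; NH2(240°)/H(240°) eclipsed 1.6 → 7.9 kcal/mol.
B (staggered): SH(0°)/CHO(60°) gauche 0.9; CN(120°)/tBu(180°) gauche 1.0; CN(120°)/CHO(60°) gauche 0.5; NH2(240°)/tBu(180°) gauche 1.4 → 3.8 kcal/mol.
E(A) − E(B) = 7.9 − 3.8 = +4.1 kcal/mol.

+4.1 kcal/mol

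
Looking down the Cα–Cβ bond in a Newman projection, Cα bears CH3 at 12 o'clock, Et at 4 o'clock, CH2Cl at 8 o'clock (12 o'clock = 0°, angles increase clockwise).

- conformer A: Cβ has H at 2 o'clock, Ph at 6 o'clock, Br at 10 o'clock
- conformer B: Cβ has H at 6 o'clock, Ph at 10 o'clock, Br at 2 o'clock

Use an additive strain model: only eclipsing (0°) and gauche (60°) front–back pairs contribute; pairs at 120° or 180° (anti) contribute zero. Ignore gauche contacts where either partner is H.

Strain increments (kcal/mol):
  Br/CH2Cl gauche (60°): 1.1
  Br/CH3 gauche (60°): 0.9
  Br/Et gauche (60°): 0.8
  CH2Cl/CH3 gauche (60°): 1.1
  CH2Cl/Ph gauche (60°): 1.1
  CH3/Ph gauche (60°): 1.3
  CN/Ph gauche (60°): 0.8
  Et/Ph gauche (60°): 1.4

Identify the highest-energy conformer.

A

A (staggered): CH3(0°)/Br(300°) gauche 0.9; Et(120°)/Ph(180°) gauche 1.4; CH2Cl(240°)/Ph(180°) gauche 1.1; CH2Cl(240°)/Br(300°) gauche 1.1 → 4.5 kcal/mol.
B (staggered): CH3(0°)/Ph(300°) gauche 1.3; CH3(0°)/Br(60°) gauche 0.9; Et(120°)/Br(60°) gauche 0.8; CH2Cl(240°)/Ph(300°) gauche 1.1 → 4.1 kcal/mol.
A has the highest total (4.5 kcal/mol).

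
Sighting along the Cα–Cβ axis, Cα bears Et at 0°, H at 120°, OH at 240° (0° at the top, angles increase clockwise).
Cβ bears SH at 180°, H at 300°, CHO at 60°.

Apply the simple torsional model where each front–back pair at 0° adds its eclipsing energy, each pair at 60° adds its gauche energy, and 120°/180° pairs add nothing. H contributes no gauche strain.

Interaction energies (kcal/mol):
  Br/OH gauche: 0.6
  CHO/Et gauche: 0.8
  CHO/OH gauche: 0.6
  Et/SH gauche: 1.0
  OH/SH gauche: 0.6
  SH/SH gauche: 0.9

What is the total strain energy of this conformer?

1.4 kcal/mol

This conformer (staggered): Et–CHO gauche, OH–SH gauche; 0.8 + 0.6 = 1.4 kcal/mol.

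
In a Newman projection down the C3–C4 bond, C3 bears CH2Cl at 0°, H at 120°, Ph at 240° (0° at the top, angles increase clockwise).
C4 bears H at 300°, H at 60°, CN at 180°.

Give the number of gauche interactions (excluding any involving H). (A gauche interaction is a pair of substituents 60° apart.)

1

Non-H gauche pairs: Ph(240°)/CN(180°) — 1 interaction.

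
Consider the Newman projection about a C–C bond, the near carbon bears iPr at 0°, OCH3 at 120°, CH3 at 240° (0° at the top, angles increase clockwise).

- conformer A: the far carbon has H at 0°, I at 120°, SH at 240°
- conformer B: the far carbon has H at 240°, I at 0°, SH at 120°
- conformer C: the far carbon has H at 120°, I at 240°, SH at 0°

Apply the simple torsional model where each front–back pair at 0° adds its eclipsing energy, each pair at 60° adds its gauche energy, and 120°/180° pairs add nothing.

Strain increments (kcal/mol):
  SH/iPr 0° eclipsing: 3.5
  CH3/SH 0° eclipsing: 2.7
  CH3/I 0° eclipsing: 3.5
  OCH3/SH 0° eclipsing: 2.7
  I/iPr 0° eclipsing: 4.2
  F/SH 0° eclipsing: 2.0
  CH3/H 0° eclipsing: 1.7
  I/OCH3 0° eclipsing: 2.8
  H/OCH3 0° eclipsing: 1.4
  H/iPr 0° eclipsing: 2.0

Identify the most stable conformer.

A

A is eclipsed. iPr at 0° is eclipsed with H at 0° (2.0); OCH3 at 120° is eclipsed with I at 120° (2.8); CH3 at 240° is eclipsed with SH at 240° (2.7). Total 7.5 kcal/mol.
B is eclipsed. iPr at 0° is eclipsed with I at 0° (4.2); OCH3 at 120° is eclipsed with SH at 120° (2.7); CH3 at 240° is eclipsed with H at 240° (1.7). Total 8.6 kcal/mol.
C is eclipsed. iPr at 0° is eclipsed with SH at 0° (3.5); OCH3 at 120° is eclipsed with H at 120° (1.4); CH3 at 240° is eclipsed with I at 240° (3.5). Total 8.4 kcal/mol.
A has the lowest total (7.5 kcal/mol).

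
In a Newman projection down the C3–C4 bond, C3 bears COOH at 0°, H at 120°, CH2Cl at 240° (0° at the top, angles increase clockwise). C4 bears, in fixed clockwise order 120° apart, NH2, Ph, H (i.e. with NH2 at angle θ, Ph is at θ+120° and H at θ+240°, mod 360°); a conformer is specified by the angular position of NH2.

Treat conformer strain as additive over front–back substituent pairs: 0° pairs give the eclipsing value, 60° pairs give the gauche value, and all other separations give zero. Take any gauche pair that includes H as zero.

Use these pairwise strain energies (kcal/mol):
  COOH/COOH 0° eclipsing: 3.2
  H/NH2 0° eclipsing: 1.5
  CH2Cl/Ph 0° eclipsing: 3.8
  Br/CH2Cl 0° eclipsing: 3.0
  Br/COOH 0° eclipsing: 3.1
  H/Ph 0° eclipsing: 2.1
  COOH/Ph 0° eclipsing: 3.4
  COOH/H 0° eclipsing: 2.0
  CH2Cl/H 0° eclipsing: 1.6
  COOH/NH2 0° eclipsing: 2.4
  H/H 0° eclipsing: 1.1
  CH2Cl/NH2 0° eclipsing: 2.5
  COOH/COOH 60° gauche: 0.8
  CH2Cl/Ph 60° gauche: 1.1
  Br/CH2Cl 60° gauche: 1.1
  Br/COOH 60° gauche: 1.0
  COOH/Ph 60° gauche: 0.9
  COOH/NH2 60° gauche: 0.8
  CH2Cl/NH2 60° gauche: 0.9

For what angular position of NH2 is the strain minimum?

NH2 at 0° (eclipsed): COOH–NH2 eclipsed, H–Ph eclipsed, CH2Cl–H eclipsed; 2.4 + 2.1 + 1.6 = 6.1 kcal/mol.
NH2 at 60° (staggered): COOH–NH2 gauche, CH2Cl–Ph gauche; 0.8 + 1.1 = 1.9 kcal/mol.
NH2 at 120° (eclipsed): COOH–H eclipsed, H–NH2 eclipsed, CH2Cl–Ph eclipsed; 2.0 + 1.5 + 3.8 = 7.3 kcal/mol.
NH2 at 180° (staggered): COOH–Ph gauche, CH2Cl–NH2 gauche, CH2Cl–Ph gauche; 0.9 + 0.9 + 1.1 = 2.9 kcal/mol.
NH2 at 240° (eclipsed): COOH–Ph eclipsed, H–H eclipsed, CH2Cl–NH2 eclipsed; 3.4 + 1.1 + 2.5 = 7.0 kcal/mol.
NH2 at 300° (staggered): COOH–NH2 gauche, COOH–Ph gauche, CH2Cl–NH2 gauche; 0.8 + 0.9 + 0.9 = 2.6 kcal/mol.
The minimum (1.9 kcal/mol) occurs with NH2 at 60°.

60°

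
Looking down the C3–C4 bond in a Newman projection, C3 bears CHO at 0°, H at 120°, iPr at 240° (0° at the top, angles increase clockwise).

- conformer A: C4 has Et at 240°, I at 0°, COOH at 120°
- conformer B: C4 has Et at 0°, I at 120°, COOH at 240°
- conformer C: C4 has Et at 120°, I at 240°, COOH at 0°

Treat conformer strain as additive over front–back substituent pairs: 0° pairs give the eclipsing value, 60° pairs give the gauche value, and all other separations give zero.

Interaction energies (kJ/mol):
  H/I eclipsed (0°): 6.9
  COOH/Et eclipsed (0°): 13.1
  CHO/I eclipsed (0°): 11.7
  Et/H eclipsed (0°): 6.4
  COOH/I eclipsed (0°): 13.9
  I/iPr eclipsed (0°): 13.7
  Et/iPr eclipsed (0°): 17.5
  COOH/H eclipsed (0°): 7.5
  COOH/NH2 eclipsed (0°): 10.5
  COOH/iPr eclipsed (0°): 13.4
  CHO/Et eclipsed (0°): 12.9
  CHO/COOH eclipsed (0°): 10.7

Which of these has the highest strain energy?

A

A (eclipsed): CHO–I eclipsed, H–COOH eclipsed, iPr–Et eclipsed; 11.7 + 7.5 + 17.5 = 36.7 kJ/mol.
B (eclipsed): CHO–Et eclipsed, H–I eclipsed, iPr–COOH eclipsed; 12.9 + 6.9 + 13.4 = 33.2 kJ/mol.
C (eclipsed): CHO–COOH eclipsed, H–Et eclipsed, iPr–I eclipsed; 10.7 + 6.4 + 13.7 = 30.8 kJ/mol.
A has the highest total (36.7 kJ/mol).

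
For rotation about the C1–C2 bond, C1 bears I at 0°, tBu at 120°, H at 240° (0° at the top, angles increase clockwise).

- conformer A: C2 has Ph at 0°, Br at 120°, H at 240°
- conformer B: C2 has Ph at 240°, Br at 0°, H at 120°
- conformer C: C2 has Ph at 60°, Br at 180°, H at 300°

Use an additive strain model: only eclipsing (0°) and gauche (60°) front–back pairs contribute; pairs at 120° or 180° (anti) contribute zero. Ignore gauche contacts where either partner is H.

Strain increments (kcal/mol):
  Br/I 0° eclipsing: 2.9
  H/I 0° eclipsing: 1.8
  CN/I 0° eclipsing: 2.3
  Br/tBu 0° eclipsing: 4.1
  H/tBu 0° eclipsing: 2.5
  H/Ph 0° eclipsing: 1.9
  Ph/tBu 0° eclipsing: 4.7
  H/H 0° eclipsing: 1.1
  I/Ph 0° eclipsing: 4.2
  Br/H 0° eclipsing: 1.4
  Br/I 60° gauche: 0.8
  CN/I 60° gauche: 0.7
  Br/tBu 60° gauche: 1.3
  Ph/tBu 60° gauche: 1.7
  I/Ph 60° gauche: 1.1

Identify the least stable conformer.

A

A is eclipsed. I at 0° is eclipsed with Ph at 0° (4.2); tBu at 120° is eclipsed with Br at 120° (4.1); H at 240° is eclipsed with H at 240° (1.1). Total 9.4 kcal/mol.
B is eclipsed. I at 0° is eclipsed with Br at 0° (2.9); tBu at 120° is eclipsed with H at 120° (2.5); H at 240° is eclipsed with Ph at 240° (1.9). Total 7.3 kcal/mol.
C is staggered. I at 0° is gauche with Ph at 60° (1.1); tBu at 120° is gauche with Ph at 60° (1.7); tBu at 120° is gauche with Br at 180° (1.3). Total 4.1 kcal/mol.
A has the highest total (9.4 kcal/mol).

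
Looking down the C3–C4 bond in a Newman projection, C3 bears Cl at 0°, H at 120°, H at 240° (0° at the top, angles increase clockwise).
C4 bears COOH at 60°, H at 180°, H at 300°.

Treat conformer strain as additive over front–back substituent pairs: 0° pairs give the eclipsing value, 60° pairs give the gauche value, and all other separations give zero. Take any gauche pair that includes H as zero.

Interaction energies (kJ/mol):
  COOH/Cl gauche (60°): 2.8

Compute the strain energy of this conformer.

This conformer is staggered. Cl at 0° is gauche with COOH at 60° (2.8). Total 2.8 kJ/mol.

2.8 kJ/mol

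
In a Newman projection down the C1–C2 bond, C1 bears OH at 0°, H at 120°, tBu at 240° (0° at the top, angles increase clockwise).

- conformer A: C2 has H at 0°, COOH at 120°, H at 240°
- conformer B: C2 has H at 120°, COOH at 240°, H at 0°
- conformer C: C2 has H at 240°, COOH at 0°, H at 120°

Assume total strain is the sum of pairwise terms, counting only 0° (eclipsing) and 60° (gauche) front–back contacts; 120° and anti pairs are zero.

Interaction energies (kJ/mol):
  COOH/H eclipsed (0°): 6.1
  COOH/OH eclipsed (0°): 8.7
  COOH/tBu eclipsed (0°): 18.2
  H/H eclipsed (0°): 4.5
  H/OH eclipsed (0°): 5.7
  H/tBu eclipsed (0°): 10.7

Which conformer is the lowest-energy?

A is eclipsed. OH at 0° is eclipsed with H at 0° (5.7); H at 120° is eclipsed with COOH at 120° (6.1); tBu at 240° is eclipsed with H at 240° (10.7). Total 22.5 kJ/mol.
B is eclipsed. OH at 0° is eclipsed with H at 0° (5.7); H at 120° is eclipsed with H at 120° (4.5); tBu at 240° is eclipsed with COOH at 240° (18.2). Total 28.4 kJ/mol.
C is eclipsed. OH at 0° is eclipsed with COOH at 0° (8.7); H at 120° is eclipsed with H at 120° (4.5); tBu at 240° is eclipsed with H at 240° (10.7). Total 23.9 kJ/mol.
A has the lowest total (22.5 kJ/mol).

A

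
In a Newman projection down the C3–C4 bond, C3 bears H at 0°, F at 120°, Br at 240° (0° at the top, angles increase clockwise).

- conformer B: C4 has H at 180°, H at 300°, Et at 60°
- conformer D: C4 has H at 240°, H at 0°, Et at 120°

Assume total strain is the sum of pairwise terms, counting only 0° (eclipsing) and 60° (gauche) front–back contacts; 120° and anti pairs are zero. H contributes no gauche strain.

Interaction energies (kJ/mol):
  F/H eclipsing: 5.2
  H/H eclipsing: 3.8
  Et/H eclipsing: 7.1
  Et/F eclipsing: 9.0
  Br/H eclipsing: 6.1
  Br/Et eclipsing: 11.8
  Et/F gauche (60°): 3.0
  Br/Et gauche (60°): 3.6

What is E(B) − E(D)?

B (staggered): F(120°)/Et(60°) gauche 3.0 → 3.0 kJ/mol.
D (eclipsed): H(0°)/H(0°) eclipsed 3.8; F(120°)/Et(120°) eclipsed 9.0; Br(240°)/H(240°) eclipsed 6.1 → 18.9 kJ/mol.
E(B) − E(D) = 3.0 − 18.9 = -15.9 kJ/mol.

-15.9 kJ/mol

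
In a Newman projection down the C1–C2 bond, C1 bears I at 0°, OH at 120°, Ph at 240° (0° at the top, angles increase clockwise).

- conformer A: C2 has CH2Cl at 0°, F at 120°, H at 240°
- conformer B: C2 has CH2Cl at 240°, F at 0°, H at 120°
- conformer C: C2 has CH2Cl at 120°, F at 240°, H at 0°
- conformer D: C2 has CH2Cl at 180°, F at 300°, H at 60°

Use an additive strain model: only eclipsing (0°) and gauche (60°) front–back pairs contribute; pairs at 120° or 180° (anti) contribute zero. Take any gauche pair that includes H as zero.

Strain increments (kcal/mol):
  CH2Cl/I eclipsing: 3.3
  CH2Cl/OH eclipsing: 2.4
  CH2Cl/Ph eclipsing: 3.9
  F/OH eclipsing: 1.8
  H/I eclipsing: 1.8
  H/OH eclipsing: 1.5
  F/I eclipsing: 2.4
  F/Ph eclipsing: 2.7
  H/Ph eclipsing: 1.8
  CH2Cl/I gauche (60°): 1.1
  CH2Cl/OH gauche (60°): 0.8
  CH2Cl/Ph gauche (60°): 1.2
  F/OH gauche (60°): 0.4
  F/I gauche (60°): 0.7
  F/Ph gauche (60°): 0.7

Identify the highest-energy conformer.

B

A (eclipsed): I–CH2Cl eclipsed, OH–F eclipsed, Ph–H eclipsed; 3.3 + 1.8 + 1.8 = 6.9 kcal/mol.
B (eclipsed): I–F eclipsed, OH–H eclipsed, Ph–CH2Cl eclipsed; 2.4 + 1.5 + 3.9 = 7.8 kcal/mol.
C (eclipsed): I–H eclipsed, OH–CH2Cl eclipsed, Ph–F eclipsed; 1.8 + 2.4 + 2.7 = 6.9 kcal/mol.
D (staggered): I–F gauche, OH–CH2Cl gauche, Ph–CH2Cl gauche, Ph–F gauche; 0.7 + 0.8 + 1.2 + 0.7 = 3.4 kcal/mol.
B has the highest total (7.8 kcal/mol).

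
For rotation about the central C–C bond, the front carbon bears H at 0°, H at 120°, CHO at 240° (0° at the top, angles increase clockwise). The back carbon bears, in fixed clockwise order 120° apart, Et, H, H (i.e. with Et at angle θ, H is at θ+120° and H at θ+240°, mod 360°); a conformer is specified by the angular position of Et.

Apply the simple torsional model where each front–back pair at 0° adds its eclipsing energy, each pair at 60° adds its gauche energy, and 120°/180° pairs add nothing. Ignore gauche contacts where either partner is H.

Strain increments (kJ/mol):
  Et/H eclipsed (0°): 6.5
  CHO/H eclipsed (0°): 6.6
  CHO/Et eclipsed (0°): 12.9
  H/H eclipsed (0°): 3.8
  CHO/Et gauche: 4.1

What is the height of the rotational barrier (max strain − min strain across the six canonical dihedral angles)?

20.5 kJ/mol

Et at 0° (eclipsed): H–Et eclipsed, H–H eclipsed, CHO–H eclipsed; 6.5 + 3.8 + 6.6 = 16.9 kJ/mol.
Et at 60° (staggered): no non-H gauche contacts → 0.0 kJ/mol.
Et at 120° (eclipsed): H–H eclipsed, H–Et eclipsed, CHO–H eclipsed; 3.8 + 6.5 + 6.6 = 16.9 kJ/mol.
Et at 180° (staggered): CHO–Et gauche; 4.1 = 4.1 kJ/mol.
Et at 240° (eclipsed): H–H eclipsed, H–H eclipsed, CHO–Et eclipsed; 3.8 + 3.8 + 12.9 = 20.5 kJ/mol.
Et at 300° (staggered): CHO–Et gauche; 4.1 = 4.1 kJ/mol.
Max at 240° (20.5 kJ/mol), min at 60° (0.0 kJ/mol); barrier = 20.5 kJ/mol.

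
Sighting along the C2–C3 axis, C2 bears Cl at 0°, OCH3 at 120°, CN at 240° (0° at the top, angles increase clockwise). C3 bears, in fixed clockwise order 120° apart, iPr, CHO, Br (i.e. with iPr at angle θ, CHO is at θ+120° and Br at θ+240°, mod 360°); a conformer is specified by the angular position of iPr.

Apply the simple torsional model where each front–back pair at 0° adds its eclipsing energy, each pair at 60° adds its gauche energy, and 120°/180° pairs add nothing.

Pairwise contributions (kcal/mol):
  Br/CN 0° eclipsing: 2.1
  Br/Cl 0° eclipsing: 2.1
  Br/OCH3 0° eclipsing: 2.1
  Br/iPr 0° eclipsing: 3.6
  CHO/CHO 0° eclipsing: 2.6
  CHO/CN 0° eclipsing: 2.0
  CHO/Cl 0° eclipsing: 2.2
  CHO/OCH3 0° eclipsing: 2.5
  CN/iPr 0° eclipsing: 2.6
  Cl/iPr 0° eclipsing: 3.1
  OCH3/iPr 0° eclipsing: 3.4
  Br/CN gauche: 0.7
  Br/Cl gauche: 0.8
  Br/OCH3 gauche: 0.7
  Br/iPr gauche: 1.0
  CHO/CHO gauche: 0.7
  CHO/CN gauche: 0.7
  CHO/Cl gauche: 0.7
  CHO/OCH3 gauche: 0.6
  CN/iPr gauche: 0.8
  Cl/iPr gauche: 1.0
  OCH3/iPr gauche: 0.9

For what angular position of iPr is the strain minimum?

300°

iPr at 0° (eclipsed): Cl–iPr eclipsed, OCH3–CHO eclipsed, CN–Br eclipsed; 3.1 + 2.5 + 2.1 = 7.7 kcal/mol.
iPr at 60° (staggered): Cl–iPr gauche, Cl–Br gauche, OCH3–iPr gauche, OCH3–CHO gauche, CN–CHO gauche, CN–Br gauche; 1.0 + 0.8 + 0.9 + 0.6 + 0.7 + 0.7 = 4.7 kcal/mol.
iPr at 120° (eclipsed): Cl–Br eclipsed, OCH3–iPr eclipsed, CN–CHO eclipsed; 2.1 + 3.4 + 2.0 = 7.5 kcal/mol.
iPr at 180° (staggered): Cl–CHO gauche, Cl–Br gauche, OCH3–iPr gauche, OCH3–Br gauche, CN–iPr gauche, CN–CHO gauche; 0.7 + 0.8 + 0.9 + 0.7 + 0.8 + 0.7 = 4.6 kcal/mol.
iPr at 240° (eclipsed): Cl–CHO eclipsed, OCH3–Br eclipsed, CN–iPr eclipsed; 2.2 + 2.1 + 2.6 = 6.9 kcal/mol.
iPr at 300° (staggered): Cl–iPr gauche, Cl–CHO gauche, OCH3–CHO gauche, OCH3–Br gauche, CN–iPr gauche, CN–Br gauche; 1.0 + 0.7 + 0.6 + 0.7 + 0.8 + 0.7 = 4.5 kcal/mol.
The minimum (4.5 kcal/mol) occurs with iPr at 300°.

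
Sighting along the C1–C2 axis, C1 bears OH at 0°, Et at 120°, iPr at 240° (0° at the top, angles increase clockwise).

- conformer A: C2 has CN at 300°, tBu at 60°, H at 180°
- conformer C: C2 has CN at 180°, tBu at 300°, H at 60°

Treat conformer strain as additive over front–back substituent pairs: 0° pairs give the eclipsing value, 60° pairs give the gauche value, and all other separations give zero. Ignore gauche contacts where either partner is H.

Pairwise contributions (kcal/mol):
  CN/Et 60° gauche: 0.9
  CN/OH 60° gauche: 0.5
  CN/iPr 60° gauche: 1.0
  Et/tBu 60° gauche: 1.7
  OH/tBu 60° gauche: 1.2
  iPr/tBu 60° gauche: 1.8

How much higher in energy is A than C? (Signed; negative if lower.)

-0.5 kcal/mol

A (staggered): OH–CN gauche, OH–tBu gauche, Et–tBu gauche, iPr–CN gauche; 0.5 + 1.2 + 1.7 + 1.0 = 4.4 kcal/mol.
C (staggered): OH–tBu gauche, Et–CN gauche, iPr–CN gauche, iPr–tBu gauche; 1.2 + 0.9 + 1.0 + 1.8 = 4.9 kcal/mol.
E(A) − E(C) = 4.4 − 4.9 = -0.5 kcal/mol.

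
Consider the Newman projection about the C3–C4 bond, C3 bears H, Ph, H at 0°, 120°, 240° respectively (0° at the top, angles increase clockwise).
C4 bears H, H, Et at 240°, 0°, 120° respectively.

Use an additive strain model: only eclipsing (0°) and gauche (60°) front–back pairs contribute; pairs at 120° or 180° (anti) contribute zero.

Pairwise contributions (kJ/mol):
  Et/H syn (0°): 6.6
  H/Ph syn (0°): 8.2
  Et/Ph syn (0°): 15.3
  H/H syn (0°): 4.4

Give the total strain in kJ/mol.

This conformer (eclipsed): H–H eclipsed, Ph–Et eclipsed, H–H eclipsed; 4.4 + 15.3 + 4.4 = 24.1 kJ/mol.

24.1 kJ/mol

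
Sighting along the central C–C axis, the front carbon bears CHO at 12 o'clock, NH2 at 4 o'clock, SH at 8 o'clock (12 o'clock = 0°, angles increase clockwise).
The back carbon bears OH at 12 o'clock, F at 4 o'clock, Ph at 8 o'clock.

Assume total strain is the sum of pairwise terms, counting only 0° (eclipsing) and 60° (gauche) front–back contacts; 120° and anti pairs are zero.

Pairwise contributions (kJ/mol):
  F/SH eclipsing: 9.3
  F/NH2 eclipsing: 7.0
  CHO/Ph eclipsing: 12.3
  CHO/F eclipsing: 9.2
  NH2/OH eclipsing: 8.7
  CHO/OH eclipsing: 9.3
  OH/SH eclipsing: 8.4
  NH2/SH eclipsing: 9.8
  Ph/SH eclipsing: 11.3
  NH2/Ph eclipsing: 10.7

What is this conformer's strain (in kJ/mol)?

This conformer (eclipsed): CHO(0°)/OH(0°) eclipsed 9.3; NH2(120°)/F(120°) eclipsed 7.0; SH(240°)/Ph(240°) eclipsed 11.3 → 27.6 kJ/mol.

27.6 kJ/mol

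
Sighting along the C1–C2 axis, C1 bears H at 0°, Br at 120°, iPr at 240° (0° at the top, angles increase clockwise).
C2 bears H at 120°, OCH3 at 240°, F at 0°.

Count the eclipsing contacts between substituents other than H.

1

Non-H eclipsing pairs: iPr(240°)/OCH3(240°) — 1 interaction.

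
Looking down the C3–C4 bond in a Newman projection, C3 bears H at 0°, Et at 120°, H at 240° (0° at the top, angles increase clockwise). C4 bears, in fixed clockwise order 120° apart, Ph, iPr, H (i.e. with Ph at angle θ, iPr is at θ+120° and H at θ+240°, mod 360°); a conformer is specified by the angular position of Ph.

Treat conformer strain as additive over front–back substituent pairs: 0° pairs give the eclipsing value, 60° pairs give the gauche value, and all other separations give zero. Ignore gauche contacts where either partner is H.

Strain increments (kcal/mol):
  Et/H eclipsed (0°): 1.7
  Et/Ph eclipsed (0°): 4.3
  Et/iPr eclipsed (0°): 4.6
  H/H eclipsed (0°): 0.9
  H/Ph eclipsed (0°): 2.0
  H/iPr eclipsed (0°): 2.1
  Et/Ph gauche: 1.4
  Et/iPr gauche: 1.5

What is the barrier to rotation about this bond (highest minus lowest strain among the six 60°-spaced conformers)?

Ph at 0° is eclipsed. H at 0° is eclipsed with Ph at 0° (2.0); Et at 120° is eclipsed with iPr at 120° (4.6); H at 240° is eclipsed with H at 240° (0.9). Total 7.5 kcal/mol.
Ph at 60° is staggered. Et at 120° is gauche with Ph at 60° (1.4); Et at 120° is gauche with iPr at 180° (1.5). Total 2.9 kcal/mol.
Ph at 120° is eclipsed. H at 0° is eclipsed with H at 0° (0.9); Et at 120° is eclipsed with Ph at 120° (4.3); H at 240° is eclipsed with iPr at 240° (2.1). Total 7.3 kcal/mol.
Ph at 180° is staggered. Et at 120° is gauche with Ph at 180° (1.4). Total 1.4 kcal/mol.
Ph at 240° is eclipsed. H at 0° is eclipsed with iPr at 0° (2.1); Et at 120° is eclipsed with H at 120° (1.7); H at 240° is eclipsed with Ph at 240° (2.0). Total 5.8 kcal/mol.
Ph at 300° is staggered. Et at 120° is gauche with iPr at 60° (1.5). Total 1.5 kcal/mol.
Max at 0° (7.5 kcal/mol), min at 180° (1.4 kcal/mol); barrier = 6.1 kcal/mol.

6.1 kcal/mol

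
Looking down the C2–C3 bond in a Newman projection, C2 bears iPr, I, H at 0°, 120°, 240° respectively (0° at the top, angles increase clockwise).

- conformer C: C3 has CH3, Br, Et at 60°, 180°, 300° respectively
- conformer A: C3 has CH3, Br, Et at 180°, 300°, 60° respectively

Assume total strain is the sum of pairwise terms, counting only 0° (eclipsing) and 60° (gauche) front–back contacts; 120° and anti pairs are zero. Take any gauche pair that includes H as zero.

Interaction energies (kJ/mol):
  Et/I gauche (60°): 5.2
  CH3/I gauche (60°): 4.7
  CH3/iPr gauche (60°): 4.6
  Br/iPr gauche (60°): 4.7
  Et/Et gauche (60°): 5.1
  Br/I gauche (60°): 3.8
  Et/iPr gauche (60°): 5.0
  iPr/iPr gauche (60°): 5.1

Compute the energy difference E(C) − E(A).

C (staggered): iPr–CH3 gauche, iPr–Et gauche, I–CH3 gauche, I–Br gauche; 4.6 + 5.0 + 4.7 + 3.8 = 18.1 kJ/mol.
A (staggered): iPr–Br gauche, iPr–Et gauche, I–CH3 gauche, I–Et gauche; 4.7 + 5.0 + 4.7 + 5.2 = 19.6 kJ/mol.
E(C) − E(A) = 18.1 − 19.6 = -1.5 kJ/mol.

-1.5 kJ/mol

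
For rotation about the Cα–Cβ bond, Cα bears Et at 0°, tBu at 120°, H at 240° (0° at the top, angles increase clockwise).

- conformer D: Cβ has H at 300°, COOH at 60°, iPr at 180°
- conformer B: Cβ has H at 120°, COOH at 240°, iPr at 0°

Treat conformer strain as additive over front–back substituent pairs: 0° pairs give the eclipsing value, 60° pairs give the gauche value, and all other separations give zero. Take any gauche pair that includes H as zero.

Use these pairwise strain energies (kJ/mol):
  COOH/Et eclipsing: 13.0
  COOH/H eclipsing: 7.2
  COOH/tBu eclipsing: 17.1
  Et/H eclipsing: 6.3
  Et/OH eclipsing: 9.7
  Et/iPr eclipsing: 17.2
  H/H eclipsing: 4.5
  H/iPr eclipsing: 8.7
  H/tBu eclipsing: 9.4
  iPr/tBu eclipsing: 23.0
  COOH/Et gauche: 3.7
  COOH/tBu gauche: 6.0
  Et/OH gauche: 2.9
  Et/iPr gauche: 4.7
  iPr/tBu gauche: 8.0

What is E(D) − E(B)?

-16.1 kJ/mol

D (staggered): Et(0°)/COOH(60°) gauche 3.7; tBu(120°)/COOH(60°) gauche 6.0; tBu(120°)/iPr(180°) gauche 8.0 → 17.7 kJ/mol.
B (eclipsed): Et(0°)/iPr(0°) eclipsed 17.2; tBu(120°)/H(120°) eclipsed 9.4; H(240°)/COOH(240°) eclipsed 7.2 → 33.8 kJ/mol.
E(D) − E(B) = 17.7 − 33.8 = -16.1 kJ/mol.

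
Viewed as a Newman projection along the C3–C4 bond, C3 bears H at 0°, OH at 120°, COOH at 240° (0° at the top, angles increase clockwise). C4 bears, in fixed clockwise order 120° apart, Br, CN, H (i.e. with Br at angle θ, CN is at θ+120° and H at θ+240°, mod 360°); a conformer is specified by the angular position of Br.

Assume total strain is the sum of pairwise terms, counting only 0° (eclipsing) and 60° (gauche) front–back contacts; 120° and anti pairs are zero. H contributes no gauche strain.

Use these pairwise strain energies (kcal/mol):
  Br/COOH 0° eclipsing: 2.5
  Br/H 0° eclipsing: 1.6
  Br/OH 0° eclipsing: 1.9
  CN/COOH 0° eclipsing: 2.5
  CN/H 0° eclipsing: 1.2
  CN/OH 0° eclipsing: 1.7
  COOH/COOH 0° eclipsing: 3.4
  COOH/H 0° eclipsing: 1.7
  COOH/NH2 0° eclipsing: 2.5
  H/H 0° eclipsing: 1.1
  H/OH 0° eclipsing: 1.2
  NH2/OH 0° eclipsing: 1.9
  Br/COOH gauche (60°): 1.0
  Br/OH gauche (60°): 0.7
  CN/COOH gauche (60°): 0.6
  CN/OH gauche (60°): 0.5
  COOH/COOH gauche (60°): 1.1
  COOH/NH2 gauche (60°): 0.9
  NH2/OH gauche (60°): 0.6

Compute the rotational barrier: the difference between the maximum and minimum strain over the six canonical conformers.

4.0 kcal/mol

Br at 0° (eclipsed): H(0°)/Br(0°) eclipsed 1.6; OH(120°)/CN(120°) eclipsed 1.7; COOH(240°)/H(240°) eclipsed 1.7 → 5.0 kcal/mol.
Br at 60° (staggered): OH(120°)/Br(60°) gauche 0.7; OH(120°)/CN(180°) gauche 0.5; COOH(240°)/CN(180°) gauche 0.6 → 1.8 kcal/mol.
Br at 120° (eclipsed): H(0°)/H(0°) eclipsed 1.1; OH(120°)/Br(120°) eclipsed 1.9; COOH(240°)/CN(240°) eclipsed 2.5 → 5.5 kcal/mol.
Br at 180° (staggered): OH(120°)/Br(180°) gauche 0.7; COOH(240°)/Br(180°) gauche 1.0; COOH(240°)/CN(300°) gauche 0.6 → 2.3 kcal/mol.
Br at 240° (eclipsed): H(0°)/CN(0°) eclipsed 1.2; OH(120°)/H(120°) eclipsed 1.2; COOH(240°)/Br(240°) eclipsed 2.5 → 4.9 kcal/mol.
Br at 300° (staggered): OH(120°)/CN(60°) gauche 0.5; COOH(240°)/Br(300°) gauche 1.0 → 1.5 kcal/mol.
Max at 120° (5.5 kcal/mol), min at 300° (1.5 kcal/mol); barrier = 4.0 kcal/mol.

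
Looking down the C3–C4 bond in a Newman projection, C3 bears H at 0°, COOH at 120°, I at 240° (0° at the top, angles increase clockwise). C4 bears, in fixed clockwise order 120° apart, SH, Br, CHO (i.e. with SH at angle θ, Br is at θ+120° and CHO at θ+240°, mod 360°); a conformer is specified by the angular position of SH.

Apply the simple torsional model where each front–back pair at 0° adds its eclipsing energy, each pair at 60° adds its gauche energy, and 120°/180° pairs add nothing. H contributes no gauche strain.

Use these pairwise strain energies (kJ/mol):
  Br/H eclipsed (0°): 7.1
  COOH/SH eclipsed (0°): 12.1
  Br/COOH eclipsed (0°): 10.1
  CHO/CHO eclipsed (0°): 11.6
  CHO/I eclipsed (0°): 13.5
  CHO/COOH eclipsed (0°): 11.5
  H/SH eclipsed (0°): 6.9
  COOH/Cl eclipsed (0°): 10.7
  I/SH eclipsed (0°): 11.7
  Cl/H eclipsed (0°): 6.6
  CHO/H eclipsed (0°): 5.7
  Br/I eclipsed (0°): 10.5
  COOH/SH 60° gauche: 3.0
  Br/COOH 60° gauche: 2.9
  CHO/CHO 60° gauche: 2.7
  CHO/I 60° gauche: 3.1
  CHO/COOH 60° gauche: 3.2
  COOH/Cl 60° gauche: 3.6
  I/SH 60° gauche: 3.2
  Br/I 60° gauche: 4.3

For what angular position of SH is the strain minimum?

300°

SH at 0° (eclipsed): H(0°)/SH(0°) eclipsed 6.9; COOH(120°)/Br(120°) eclipsed 10.1; I(240°)/CHO(240°) eclipsed 13.5 → 30.5 kJ/mol.
SH at 60° (staggered): COOH(120°)/SH(60°) gauche 3.0; COOH(120°)/Br(180°) gauche 2.9; I(240°)/Br(180°) gauche 4.3; I(240°)/CHO(300°) gauche 3.1 → 13.3 kJ/mol.
SH at 120° (eclipsed): H(0°)/CHO(0°) eclipsed 5.7; COOH(120°)/SH(120°) eclipsed 12.1; I(240°)/Br(240°) eclipsed 10.5 → 28.3 kJ/mol.
SH at 180° (staggered): COOH(120°)/SH(180°) gauche 3.0; COOH(120°)/CHO(60°) gauche 3.2; I(240°)/SH(180°) gauche 3.2; I(240°)/Br(300°) gauche 4.3 → 13.7 kJ/mol.
SH at 240° (eclipsed): H(0°)/Br(0°) eclipsed 7.1; COOH(120°)/CHO(120°) eclipsed 11.5; I(240°)/SH(240°) eclipsed 11.7 → 30.3 kJ/mol.
SH at 300° (staggered): COOH(120°)/Br(60°) gauche 2.9; COOH(120°)/CHO(180°) gauche 3.2; I(240°)/SH(300°) gauche 3.2; I(240°)/CHO(180°) gauche 3.1 → 12.4 kJ/mol.
The minimum (12.4 kJ/mol) occurs with SH at 300°.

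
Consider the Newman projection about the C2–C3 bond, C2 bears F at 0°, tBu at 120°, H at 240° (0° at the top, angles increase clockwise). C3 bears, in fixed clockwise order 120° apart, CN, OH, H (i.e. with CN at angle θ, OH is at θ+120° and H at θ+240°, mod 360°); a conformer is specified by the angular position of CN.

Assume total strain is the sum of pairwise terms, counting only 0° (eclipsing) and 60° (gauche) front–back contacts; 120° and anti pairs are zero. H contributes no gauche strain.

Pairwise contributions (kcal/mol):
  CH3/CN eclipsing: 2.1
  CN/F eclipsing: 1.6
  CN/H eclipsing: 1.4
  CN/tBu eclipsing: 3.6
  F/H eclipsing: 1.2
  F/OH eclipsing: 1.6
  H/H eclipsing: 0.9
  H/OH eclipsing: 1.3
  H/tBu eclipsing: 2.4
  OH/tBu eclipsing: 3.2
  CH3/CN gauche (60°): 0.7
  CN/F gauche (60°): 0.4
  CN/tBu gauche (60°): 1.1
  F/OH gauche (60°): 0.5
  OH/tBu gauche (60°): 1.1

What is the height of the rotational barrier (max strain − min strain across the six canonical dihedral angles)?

4.5 kcal/mol

CN at 0° (eclipsed): F(0°)/CN(0°) eclipsed 1.6; tBu(120°)/OH(120°) eclipsed 3.2; H(240°)/H(240°) eclipsed 0.9 → 5.7 kcal/mol.
CN at 60° (staggered): F(0°)/CN(60°) gauche 0.4; tBu(120°)/CN(60°) gauche 1.1; tBu(120°)/OH(180°) gauche 1.1 → 2.6 kcal/mol.
CN at 120° (eclipsed): F(0°)/H(0°) eclipsed 1.2; tBu(120°)/CN(120°) eclipsed 3.6; H(240°)/OH(240°) eclipsed 1.3 → 6.1 kcal/mol.
CN at 180° (staggered): F(0°)/OH(300°) gauche 0.5; tBu(120°)/CN(180°) gauche 1.1 → 1.6 kcal/mol.
CN at 240° (eclipsed): F(0°)/OH(0°) eclipsed 1.6; tBu(120°)/H(120°) eclipsed 2.4; H(240°)/CN(240°) eclipsed 1.4 → 5.4 kcal/mol.
CN at 300° (staggered): F(0°)/CN(300°) gauche 0.4; F(0°)/OH(60°) gauche 0.5; tBu(120°)/OH(60°) gauche 1.1 → 2.0 kcal/mol.
Max at 120° (6.1 kcal/mol), min at 180° (1.6 kcal/mol); barrier = 4.5 kcal/mol.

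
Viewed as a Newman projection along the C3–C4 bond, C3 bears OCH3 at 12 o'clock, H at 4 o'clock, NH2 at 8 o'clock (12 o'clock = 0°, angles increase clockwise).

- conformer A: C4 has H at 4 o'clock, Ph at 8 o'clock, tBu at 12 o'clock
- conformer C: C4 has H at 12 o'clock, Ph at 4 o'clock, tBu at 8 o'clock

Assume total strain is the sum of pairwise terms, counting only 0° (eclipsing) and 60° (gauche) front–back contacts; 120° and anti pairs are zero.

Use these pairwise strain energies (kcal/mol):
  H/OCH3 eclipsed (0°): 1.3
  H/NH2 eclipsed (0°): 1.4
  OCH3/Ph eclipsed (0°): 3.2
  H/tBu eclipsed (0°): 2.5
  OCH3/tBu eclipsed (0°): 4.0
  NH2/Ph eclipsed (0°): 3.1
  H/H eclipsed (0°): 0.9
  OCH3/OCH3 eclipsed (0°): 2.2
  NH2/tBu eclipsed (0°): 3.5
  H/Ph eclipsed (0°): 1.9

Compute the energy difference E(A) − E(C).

A (eclipsed): OCH3–tBu eclipsed, H–H eclipsed, NH2–Ph eclipsed; 4.0 + 0.9 + 3.1 = 8.0 kcal/mol.
C (eclipsed): OCH3–H eclipsed, H–Ph eclipsed, NH2–tBu eclipsed; 1.3 + 1.9 + 3.5 = 6.7 kcal/mol.
E(A) − E(C) = 8.0 − 6.7 = +1.3 kcal/mol.

+1.3 kcal/mol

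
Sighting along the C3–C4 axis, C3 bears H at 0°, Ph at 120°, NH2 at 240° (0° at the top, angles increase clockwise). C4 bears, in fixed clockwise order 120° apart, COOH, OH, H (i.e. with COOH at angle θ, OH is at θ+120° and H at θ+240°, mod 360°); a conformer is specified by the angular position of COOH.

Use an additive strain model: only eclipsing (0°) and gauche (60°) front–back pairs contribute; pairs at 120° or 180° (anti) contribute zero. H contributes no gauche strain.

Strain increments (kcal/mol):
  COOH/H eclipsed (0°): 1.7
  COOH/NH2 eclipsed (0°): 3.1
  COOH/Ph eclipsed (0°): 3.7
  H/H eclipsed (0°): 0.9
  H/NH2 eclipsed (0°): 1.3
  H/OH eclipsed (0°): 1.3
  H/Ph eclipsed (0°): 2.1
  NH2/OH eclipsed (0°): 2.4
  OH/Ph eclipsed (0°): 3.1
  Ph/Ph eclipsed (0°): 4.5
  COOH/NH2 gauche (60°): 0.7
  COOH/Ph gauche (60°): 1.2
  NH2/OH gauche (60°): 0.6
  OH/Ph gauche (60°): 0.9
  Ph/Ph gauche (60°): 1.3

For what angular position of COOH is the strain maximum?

120°

COOH at 0° (eclipsed): H(0°)/COOH(0°) eclipsed 1.7; Ph(120°)/OH(120°) eclipsed 3.1; NH2(240°)/H(240°) eclipsed 1.3 → 6.1 kcal/mol.
COOH at 60° (staggered): Ph(120°)/COOH(60°) gauche 1.2; Ph(120°)/OH(180°) gauche 0.9; NH2(240°)/OH(180°) gauche 0.6 → 2.7 kcal/mol.
COOH at 120° (eclipsed): H(0°)/H(0°) eclipsed 0.9; Ph(120°)/COOH(120°) eclipsed 3.7; NH2(240°)/OH(240°) eclipsed 2.4 → 7.0 kcal/mol.
COOH at 180° (staggered): Ph(120°)/COOH(180°) gauche 1.2; NH2(240°)/COOH(180°) gauche 0.7; NH2(240°)/OH(300°) gauche 0.6 → 2.5 kcal/mol.
COOH at 240° (eclipsed): H(0°)/OH(0°) eclipsed 1.3; Ph(120°)/H(120°) eclipsed 2.1; NH2(240°)/COOH(240°) eclipsed 3.1 → 6.5 kcal/mol.
COOH at 300° (staggered): Ph(120°)/OH(60°) gauche 0.9; NH2(240°)/COOH(300°) gauche 0.7 → 1.6 kcal/mol.
The maximum (7.0 kcal/mol) occurs with COOH at 120°.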